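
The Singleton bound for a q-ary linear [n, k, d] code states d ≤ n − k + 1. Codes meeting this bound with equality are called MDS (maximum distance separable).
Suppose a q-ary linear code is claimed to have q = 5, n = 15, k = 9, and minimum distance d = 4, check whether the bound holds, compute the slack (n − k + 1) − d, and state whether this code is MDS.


Singleton RHS = n − k + 1 = 7, slack = 3, bound satisfied, not MDS.

Singleton bound: d ≤ n − k + 1.
Here n = 15, k = 9, so n − k + 1 = 7.
Given d = 4, check d ≤ 7: YES.
Slack = (n − k + 1) − d = 3.
The code is NOT MDS (slack = 3 > 0).
Description: the claimed parameters are [15, 9, 4]_5; such a code would be non-MDS.


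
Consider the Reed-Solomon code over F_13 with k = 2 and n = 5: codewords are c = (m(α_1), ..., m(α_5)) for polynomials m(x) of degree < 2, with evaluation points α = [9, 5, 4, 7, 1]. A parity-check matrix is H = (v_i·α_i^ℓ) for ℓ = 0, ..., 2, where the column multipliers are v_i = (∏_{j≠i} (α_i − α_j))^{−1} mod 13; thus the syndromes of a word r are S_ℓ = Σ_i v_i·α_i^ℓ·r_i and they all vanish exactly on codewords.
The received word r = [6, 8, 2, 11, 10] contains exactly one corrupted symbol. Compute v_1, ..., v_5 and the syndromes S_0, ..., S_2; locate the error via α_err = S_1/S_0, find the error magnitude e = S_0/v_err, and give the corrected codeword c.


S = (5, 9, 11), error at position 4, error magnitude e = 4, c = [6, 8, 2, 7, 10].

Step 1: column multipliers v_i = (∏_{j≠i}(α_i − α_j))^{−1} mod 13.
  i = 1 (α = 9): (9−5)(9−4)(9−7)(9−1) = 4·5·2·8 = 320 ≡ 8, so v_1 = 8^{−1} = 5 (mod 13).
  i = 2 (α = 5): (5−9)(5−4)(5−7)(5−1) = (−4)·1·(−2)·4 = 32 ≡ 6, so v_2 = 6^{−1} = 11 (mod 13).
  i = 3 (α = 4): (4−9)(4−5)(4−7)(4−1) = (−5)·(−1)·(−3)·3 = −45 ≡ 7, so v_3 = 7^{−1} = 2 (mod 13).
  i = 4 (α = 7): (7−9)(7−5)(7−4)(7−1) = (−2)·2·3·6 = −72 ≡ 6, so v_4 = 6^{−1} = 11 (mod 13).
  i = 5 (α = 1): (1−9)(1−5)(1−4)(1−7) = (−8)·(−4)·(−3)·(−6) = 576 ≡ 4, so v_5 = 4^{−1} = 10 (mod 13).
  v = [5, 11, 2, 11, 10].
Step 2: syndromes of r = [6, 8, 2, 11, 10] (all sums mod 13).
  S_0 = Σ v_i r_i = 5·6 + 11·8 + 2·2 + 11·11 + 10·10 = 343 ≡ 5.
  S_1 = Σ v_i α_i r_i = 5·9·6 + 11·5·8 + 2·4·2 + 11·7·11 + 10·1·10 = 1673 ≡ 9.
  α_i^2 mod 13 = [3, 12, 3, 10, 1].
  S_2 = Σ v_i α_i^2 r_i = 5·3·6 + 11·12·8 + 2·3·2 + 11·10·11 + 10·1·10 = 2468 ≡ 11.
  S = (5, 9, 11) ≠ 0, so r is not a codeword (an error is present).
Step 3: locate the error. For a single error e at position i, S_ℓ = v_i·e·α_i^ℓ, so α_err = S_1/S_0.
  S_0^{−1} = 5^{−1} = 8 (mod 13), so α_err = 9·8 = 72 ≡ 7 = α_4. Error position i = 4.
  Consistency check: S_2/S_1 = 11·3 = 33 ≡ 7 = α_err ✓ (single-error assumption holds).
Step 4: error magnitude e = S_0/v_4 = S_0·∏_{j≠4}(α_4 − α_j) = 5·6 = 30 ≡ 4 (mod 13).
Step 5: correct position 4: c_4 = r_4 − e = 11 − 4 ≡ 7 (mod 13). Hence c = [6, 8, 2, 7, 10].
  Check: interpolating c through the α_i gives m(x) = 4 + 6·x (degree < 2) with m(α_i) = c_i for every i, so c is indeed a codeword.


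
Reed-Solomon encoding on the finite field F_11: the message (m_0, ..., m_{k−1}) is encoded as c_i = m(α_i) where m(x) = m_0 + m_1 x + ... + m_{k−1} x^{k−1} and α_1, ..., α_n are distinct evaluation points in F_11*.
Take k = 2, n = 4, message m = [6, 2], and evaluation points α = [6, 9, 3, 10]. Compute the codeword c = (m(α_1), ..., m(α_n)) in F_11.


c = [7, 2, 1, 4]

Message polynomial: m(x) = 6 + 2·x (mod 11).
For each evaluation point α_i, compute m(α_i) mod 11:
  α_1 = 6: Horner steps 2 → 7, so m(6) = 7.
  α_2 = 9: Horner steps 2 → 2, so m(9) = 2.
  α_3 = 3: Horner steps 2 → 1, so m(3) = 1.
  α_4 = 10: Horner steps 2 → 4, so m(10) = 4.
Codeword c = [7, 2, 1, 4] ∈ F_11^4.


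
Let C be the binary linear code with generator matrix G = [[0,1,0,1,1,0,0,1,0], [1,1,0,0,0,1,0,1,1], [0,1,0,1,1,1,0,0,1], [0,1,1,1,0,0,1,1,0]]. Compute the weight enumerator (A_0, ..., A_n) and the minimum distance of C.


Weight distribution: A_0 = 1, A_2 = 1, A_3 = 2, A_4 = 2, A_5 = 6, A_6 = 3, A_8 = 1. Minimum distance d = 2.

Enumerate all 2^4 = 16 messages m ∈ F_2^4.
For each, compute codeword c = mG in F_2^9, then tally its weight.
  m = 0000 → c = 000000000, weight = 0.
  m = 1000 → c = 010110010, weight = 4.
  m = 0100 → c = 110001011, weight = 5.
  m = 1100 → c = 100111001, weight = 5.
  m = 0010 → c = 010111001, weight = 5.
  m = 1010 → c = 000001011, weight = 3.
  m = 0110 → c = 100110010, weight = 4.
  m = 1110 → c = 110000000, weight = 2.
  m = 0001 → c = 011100110, weight = 5.
  m = 1001 → c = 001010100, weight = 3.
  m = 0101 → c = 101101101, weight = 6.
  m = 1101 → c = 111011111, weight = 8.
  m = 0011 → c = 001011111, weight = 6.
  m = 1011 → c = 011101101, weight = 6.
  m = 0111 → c = 111010100, weight = 5.
  m = 1111 → c = 101100110, weight = 5.
Tally weights:
  weight 0: 1 codewords.
  weight 2: 1 codewords.
  weight 3: 2 codewords.
  weight 4: 2 codewords.
  weight 5: 6 codewords.
  weight 6: 3 codewords.
  weight 8: 1 codewords.
Minimum distance d = smallest w > 0 with A_w > 0 = 2.
Sanity: Σ A_w = 16 = 2^4 = 16 ✓.


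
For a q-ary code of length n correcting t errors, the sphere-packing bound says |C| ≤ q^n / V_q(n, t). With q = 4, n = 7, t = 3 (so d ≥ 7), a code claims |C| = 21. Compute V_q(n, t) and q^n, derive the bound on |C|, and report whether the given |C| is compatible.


V_q(n, t) = 1156, q^n = 16384, Hamming bound = 14, |C| = 21 > bound (violated).

Step 1: Compute V_q(n, t) = Σ_{j=0}^3 C(n, j) (q−1)^j.
  j = 0: C(7,0)·(3)^0 = 1·1 = 1.
  j = 1: C(7,1)·(3)^1 = 7·3 = 21.
  j = 2: C(7,2)·(3)^2 = 21·9 = 189.
  j = 3: C(7,3)·(3)^3 = 35·27 = 945.
  V_q(n, t) = 1 + 21 + 189 + 945 = 1156.
Step 2: q^n = 4^7 = 16384.
Step 3: Hamming bound ⌊q^n / V_q(n,t)⌋ = ⌊16384/1156⌋ = 14.
Step 4: Compare |C| = 21 to 14: violated.
The claimed |C| lies above the Hamming bound, so no 4-ary code of length 7 with d ≥ 7 can have 21 codewords.


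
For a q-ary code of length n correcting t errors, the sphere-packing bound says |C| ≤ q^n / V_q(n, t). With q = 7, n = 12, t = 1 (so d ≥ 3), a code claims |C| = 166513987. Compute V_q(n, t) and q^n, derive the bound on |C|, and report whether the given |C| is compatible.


V_q(n, t) = 73, q^n = 13841287201, Hamming bound = 189606673, |C| = 166513987 ≤ bound (satisfied).

Step 1: Compute V_q(n, t) = Σ_{j=0}^1 C(n, j) (q−1)^j.
  j = 0: C(12,0)·(6)^0 = 1·1 = 1.
  j = 1: C(12,1)·(6)^1 = 12·6 = 72.
  V_q(n, t) = 1 + 72 = 73.
Step 2: q^n = 7^12 = 13841287201.
Step 3: Hamming bound ⌊q^n / V_q(n,t)⌋ = ⌊13841287201/73⌋ = 189606673.
Step 4: Compare |C| = 166513987 to 189606673: satisfied.
The claimed |C| lies below the Hamming bound.


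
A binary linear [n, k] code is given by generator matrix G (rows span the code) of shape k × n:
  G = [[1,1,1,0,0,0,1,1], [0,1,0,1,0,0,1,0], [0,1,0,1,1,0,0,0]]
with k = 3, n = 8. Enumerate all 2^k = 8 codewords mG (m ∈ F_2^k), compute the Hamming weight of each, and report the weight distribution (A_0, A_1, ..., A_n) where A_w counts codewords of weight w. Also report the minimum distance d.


Weight distribution: A_0 = 1, A_2 = 1, A_3 = 2, A_4 = 1, A_5 = 2, A_6 = 1. Minimum distance d = 2.

Enumerate all 2^3 = 8 messages m ∈ F_2^3.
For each, compute codeword c = mG in F_2^8, then tally its weight.
  m = 000 → c = 00000000, weight = 0.
  m = 100 → c = 11100011, weight = 5.
  m = 010 → c = 01010010, weight = 3.
  m = 110 → c = 10110001, weight = 4.
  m = 001 → c = 01011000, weight = 3.
  m = 101 → c = 10111011, weight = 6.
  m = 011 → c = 00001010, weight = 2.
  m = 111 → c = 11101001, weight = 5.
Tally weights:
  weight 0: 1 codewords.
  weight 2: 1 codewords.
  weight 3: 2 codewords.
  weight 4: 1 codewords.
  weight 5: 2 codewords.
  weight 6: 1 codewords.
Minimum distance d = smallest w > 0 with A_w > 0 = 2.
Sanity: Σ A_w = 8 = 2^3 = 8 ✓.


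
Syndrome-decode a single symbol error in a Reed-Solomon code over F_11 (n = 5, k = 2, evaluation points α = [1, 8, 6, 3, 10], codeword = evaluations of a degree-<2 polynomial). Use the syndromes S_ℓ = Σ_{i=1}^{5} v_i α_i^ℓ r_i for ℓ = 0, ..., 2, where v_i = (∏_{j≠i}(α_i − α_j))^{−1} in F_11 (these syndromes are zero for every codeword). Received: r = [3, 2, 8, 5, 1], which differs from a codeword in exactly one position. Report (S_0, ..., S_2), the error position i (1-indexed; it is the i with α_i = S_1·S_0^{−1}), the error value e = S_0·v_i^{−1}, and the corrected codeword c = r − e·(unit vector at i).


S = (1, 8, 9), error at position 2, error magnitude e = 3, c = [3, 10, 8, 5, 1].

Step 1: column multipliers v_i = (∏_{j≠i}(α_i − α_j))^{−1} mod 11.
  i = 1 (α = 1): (1−8)(1−6)(1−3)(1−10) = (−7)·(−5)·(−2)·(−9) = 630 ≡ 3, so v_1 = 3^{−1} = 4 (mod 11).
  i = 2 (α = 8): (8−1)(8−6)(8−3)(8−10) = 7·2·5·(−2) = −140 ≡ 3, so v_2 = 3^{−1} = 4 (mod 11).
  i = 3 (α = 6): (6−1)(6−8)(6−3)(6−10) = 5·(−2)·3·(−4) = 120 ≡ 10, so v_3 = 10^{−1} = 10 (mod 11).
  i = 4 (α = 3): (3−1)(3−8)(3−6)(3−10) = 2·(−5)·(−3)·(−7) = −210 ≡ 10, so v_4 = 10^{−1} = 10 (mod 11).
  i = 5 (α = 10): (10−1)(10−8)(10−6)(10−3) = 9·2·4·7 = 504 ≡ 9, so v_5 = 9^{−1} = 5 (mod 11).
  v = [4, 4, 10, 10, 5].
Step 2: syndromes of r = [3, 2, 8, 5, 1] (all sums mod 11).
  S_0 = Σ v_i r_i = 4·3 + 4·2 + 10·8 + 10·5 + 5·1 = 155 ≡ 1.
  S_1 = Σ v_i α_i r_i = 4·1·3 + 4·8·2 + 10·6·8 + 10·3·5 + 5·10·1 = 756 ≡ 8.
  α_i^2 mod 11 = [1, 9, 3, 9, 1].
  S_2 = Σ v_i α_i^2 r_i = 4·1·3 + 4·9·2 + 10·3·8 + 10·9·5 + 5·1·1 = 779 ≡ 9.
  S = (1, 8, 9) ≠ 0, so r is not a codeword (an error is present).
Step 3: locate the error. For a single error e at position i, S_ℓ = v_i·e·α_i^ℓ, so α_err = S_1/S_0.
  S_0^{−1} = 1^{−1} = 1 (mod 11), so α_err = 8·1 = 8 ≡ 8 = α_2. Error position i = 2.
  Consistency check: S_2/S_1 = 9·7 = 63 ≡ 8 = α_err ✓ (single-error assumption holds).
Step 4: error magnitude e = S_0/v_2 = S_0·∏_{j≠2}(α_2 − α_j) = 1·3 = 3 ≡ 3 (mod 11).
Step 5: correct position 2: c_2 = r_2 − e = 2 − 3 ≡ 10 (mod 11). Hence c = [3, 10, 8, 5, 1].
  Check: interpolating c through the α_i gives m(x) = 2 + 1·x (degree < 2) with m(α_i) = c_i for every i, so c is indeed a codeword.


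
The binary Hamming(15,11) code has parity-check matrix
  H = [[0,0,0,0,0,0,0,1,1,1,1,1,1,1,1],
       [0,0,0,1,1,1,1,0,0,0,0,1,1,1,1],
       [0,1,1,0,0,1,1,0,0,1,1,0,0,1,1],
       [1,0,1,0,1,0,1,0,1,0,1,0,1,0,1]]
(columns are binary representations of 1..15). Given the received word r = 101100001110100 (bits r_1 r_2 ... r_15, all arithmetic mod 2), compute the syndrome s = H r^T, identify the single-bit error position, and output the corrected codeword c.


s = (0, 0, 1, 1)^T, error position = 3, corrected codeword c = 100100001110100

Compute s = H r^T mod 2 one row at a time:
  s_1 = 0 + 1 + 1 + 1 + 0 + 1 + 0 + 0 = 4 ≡ 0 (mod 2).
  s_2 = 1 + 0 + 0 + 0 + 0 + 1 + 0 + 0 = 2 ≡ 0 (mod 2).
  s_3 = 0 + 1 + 0 + 0 + 1 + 1 + 0 + 0 = 3 ≡ 1 (mod 2).
  s_4 = 1 + 1 + 0 + 0 + 1 + 1 + 1 + 0 = 5 ≡ 1 (mod 2).
s = (0, 0, 1, 1)^T — this equals column 3 of H (binary 0011), so error is at position 3.
Correct: flip bit 3 of r = 101100001110100 to get c = 100100001110100.


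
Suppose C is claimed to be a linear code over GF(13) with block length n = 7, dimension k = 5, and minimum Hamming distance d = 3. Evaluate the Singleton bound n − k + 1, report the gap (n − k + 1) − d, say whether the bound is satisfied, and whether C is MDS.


Singleton RHS = n − k + 1 = 3, slack = 0, bound satisfied, MDS.

Singleton bound: d ≤ n − k + 1.
Here n = 7, k = 5, so n − k + 1 = 3.
Given d = 3, check d ≤ 3: YES.
Slack = (n − k + 1) − d = 0.
The code is MDS (slack = 0).
Description: the claimed parameters are [7, 5, 3]_13; such a code would be MDS (meets Singleton bound).


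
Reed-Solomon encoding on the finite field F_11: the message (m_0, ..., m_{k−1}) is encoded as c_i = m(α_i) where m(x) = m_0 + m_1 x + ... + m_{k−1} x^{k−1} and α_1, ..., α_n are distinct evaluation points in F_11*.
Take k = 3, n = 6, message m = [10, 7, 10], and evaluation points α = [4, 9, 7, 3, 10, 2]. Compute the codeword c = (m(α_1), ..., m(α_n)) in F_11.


c = [0, 3, 10, 0, 2, 9]

Message polynomial: m(x) = 10 + 7·x + 10·x^2 (mod 11).
For each evaluation point α_i, compute m(α_i) mod 11:
  α_1 = 4: Horner steps 10 → 3 → 0, so m(4) = 0.
  α_2 = 9: Horner steps 10 → 9 → 3, so m(9) = 3.
  α_3 = 7: Horner steps 10 → 0 → 10, so m(7) = 10.
  α_4 = 3: Horner steps 10 → 4 → 0, so m(3) = 0.
  α_5 = 10: Horner steps 10 → 8 → 2, so m(10) = 2.
  α_6 = 2: Horner steps 10 → 5 → 9, so m(2) = 9.
Codeword c = [0, 3, 10, 0, 2, 9] ∈ F_11^6.


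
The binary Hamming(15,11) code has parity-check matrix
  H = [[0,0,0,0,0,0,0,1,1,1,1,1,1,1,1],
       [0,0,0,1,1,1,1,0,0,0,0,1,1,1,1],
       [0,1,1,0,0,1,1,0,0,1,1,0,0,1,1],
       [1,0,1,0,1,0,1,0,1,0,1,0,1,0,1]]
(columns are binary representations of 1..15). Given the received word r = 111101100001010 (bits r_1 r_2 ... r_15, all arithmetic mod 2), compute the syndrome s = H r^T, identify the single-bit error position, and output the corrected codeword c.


s = (0, 1, 1, 1)^T, error position = 7, corrected codeword c = 111101000001010

Compute s = H r^T mod 2 one row at a time:
  s_1 = 0 + 0 + 0 + 0 + 1 + 0 + 1 + 0 = 2 ≡ 0 (mod 2).
  s_2 = 1 + 0 + 1 + 1 + 1 + 0 + 1 + 0 = 5 ≡ 1 (mod 2).
  s_3 = 1 + 1 + 1 + 1 + 0 + 0 + 1 + 0 = 5 ≡ 1 (mod 2).
  s_4 = 1 + 1 + 0 + 1 + 0 + 0 + 0 + 0 = 3 ≡ 1 (mod 2).
s = (0, 1, 1, 1)^T — this equals column 7 of H (binary 0111), so error is at position 7.
Correct: flip bit 7 of r = 111101100001010 to get c = 111101000001010.


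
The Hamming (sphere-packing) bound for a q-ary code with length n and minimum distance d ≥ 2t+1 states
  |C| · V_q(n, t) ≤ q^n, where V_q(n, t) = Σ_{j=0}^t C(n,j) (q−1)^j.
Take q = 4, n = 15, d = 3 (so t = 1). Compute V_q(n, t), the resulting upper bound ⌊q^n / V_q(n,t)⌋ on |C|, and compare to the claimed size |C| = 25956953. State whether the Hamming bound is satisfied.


V_q(n, t) = 46, q^n = 1073741824, Hamming bound = 23342213, |C| = 25956953 > bound (violated).

Step 1: Compute V_q(n, t) = Σ_{j=0}^1 C(n, j) (q−1)^j.
  j = 0: C(15,0)·(3)^0 = 1·1 = 1.
  j = 1: C(15,1)·(3)^1 = 15·3 = 45.
  V_q(n, t) = 1 + 45 = 46.
Step 2: q^n = 4^15 = 1073741824.
Step 3: Hamming bound ⌊q^n / V_q(n,t)⌋ = ⌊1073741824/46⌋ = 23342213.
Step 4: Compare |C| = 25956953 to 23342213: violated.
The claimed |C| lies above the Hamming bound, so no 4-ary code of length 15 with d ≥ 3 can have 25956953 codewords.


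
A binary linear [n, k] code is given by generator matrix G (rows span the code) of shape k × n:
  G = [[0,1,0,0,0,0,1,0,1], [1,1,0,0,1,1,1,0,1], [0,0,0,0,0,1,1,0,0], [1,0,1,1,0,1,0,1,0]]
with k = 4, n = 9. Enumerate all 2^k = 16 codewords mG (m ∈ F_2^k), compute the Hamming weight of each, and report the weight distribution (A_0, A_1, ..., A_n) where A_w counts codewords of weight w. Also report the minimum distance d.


Weight distribution: A_0 = 1, A_2 = 1, A_3 = 4, A_4 = 2, A_5 = 2, A_6 = 3, A_7 = 2, A_8 = 1. Minimum distance d = 2.

Enumerate all 2^4 = 16 messages m ∈ F_2^4.
For each, compute codeword c = mG in F_2^9, then tally its weight.
  m = 0000 → c = 000000000, weight = 0.
  m = 1000 → c = 010000101, weight = 3.
  m = 0100 → c = 110011101, weight = 6.
  m = 1100 → c = 100011000, weight = 3.
  m = 0010 → c = 000001100, weight = 2.
  m = 1010 → c = 010001001, weight = 3.
  m = 0110 → c = 110010001, weight = 4.
  m = 1110 → c = 100010100, weight = 3.
  m = 0001 → c = 101101010, weight = 5.
  m = 1001 → c = 111101111, weight = 8.
  m = 0101 → c = 011110111, weight = 7.
  m = 1101 → c = 001110010, weight = 4.
  m = 0011 → c = 101100110, weight = 5.
  m = 1011 → c = 111100011, weight = 6.
  m = 0111 → c = 011111011, weight = 7.
  m = 1111 → c = 001111110, weight = 6.
Tally weights:
  weight 0: 1 codewords.
  weight 2: 1 codewords.
  weight 3: 4 codewords.
  weight 4: 2 codewords.
  weight 5: 2 codewords.
  weight 6: 3 codewords.
  weight 7: 2 codewords.
  weight 8: 1 codewords.
Minimum distance d = smallest w > 0 with A_w > 0 = 2.
Sanity: Σ A_w = 16 = 2^4 = 16 ✓.


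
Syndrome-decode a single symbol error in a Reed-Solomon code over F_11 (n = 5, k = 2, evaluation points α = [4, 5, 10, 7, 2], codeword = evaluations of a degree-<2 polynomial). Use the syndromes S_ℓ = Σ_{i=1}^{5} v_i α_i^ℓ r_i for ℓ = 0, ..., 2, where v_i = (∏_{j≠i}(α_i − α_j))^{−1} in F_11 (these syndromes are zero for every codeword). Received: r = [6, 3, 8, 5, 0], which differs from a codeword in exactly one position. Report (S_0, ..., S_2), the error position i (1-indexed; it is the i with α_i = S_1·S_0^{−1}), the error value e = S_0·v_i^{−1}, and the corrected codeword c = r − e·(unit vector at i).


S = (6, 2, 8), error at position 1, error magnitude e = 4, c = [2, 3, 8, 5, 0].

Step 1: column multipliers v_i = (∏_{j≠i}(α_i − α_j))^{−1} mod 11.
  i = 1 (α = 4): (4−5)(4−10)(4−7)(4−2) = (−1)·(−6)·(−3)·2 = −36 ≡ 8, so v_1 = 8^{−1} = 7 (mod 11).
  i = 2 (α = 5): (5−4)(5−10)(5−7)(5−2) = 1·(−5)·(−2)·3 = 30 ≡ 8, so v_2 = 8^{−1} = 7 (mod 11).
  i = 3 (α = 10): (10−4)(10−5)(10−7)(10−2) = 6·5·3·8 = 720 ≡ 5, so v_3 = 5^{−1} = 9 (mod 11).
  i = 4 (α = 7): (7−4)(7−5)(7−10)(7−2) = 3·2·(−3)·5 = −90 ≡ 9, so v_4 = 9^{−1} = 5 (mod 11).
  i = 5 (α = 2): (2−4)(2−5)(2−10)(2−7) = (−2)·(−3)·(−8)·(−5) = 240 ≡ 9, so v_5 = 9^{−1} = 5 (mod 11).
  v = [7, 7, 9, 5, 5].
Step 2: syndromes of r = [6, 3, 8, 5, 0] (all sums mod 11).
  S_0 = Σ v_i r_i = 7·6 + 7·3 + 9·8 + 5·5 + 5·0 = 160 ≡ 6.
  S_1 = Σ v_i α_i r_i = 7·4·6 + 7·5·3 + 9·10·8 + 5·7·5 + 5·2·0 = 1168 ≡ 2.
  α_i^2 mod 11 = [5, 3, 1, 5, 4].
  S_2 = Σ v_i α_i^2 r_i = 7·5·6 + 7·3·3 + 9·1·8 + 5·5·5 + 5·4·0 = 470 ≡ 8.
  S = (6, 2, 8) ≠ 0, so r is not a codeword (an error is present).
Step 3: locate the error. For a single error e at position i, S_ℓ = v_i·e·α_i^ℓ, so α_err = S_1/S_0.
  S_0^{−1} = 6^{−1} = 2 (mod 11), so α_err = 2·2 = 4 ≡ 4 = α_1. Error position i = 1.
  Consistency check: S_2/S_1 = 8·6 = 48 ≡ 4 = α_err ✓ (single-error assumption holds).
Step 4: error magnitude e = S_0/v_1 = S_0·∏_{j≠1}(α_1 − α_j) = 6·8 = 48 ≡ 4 (mod 11).
Step 5: correct position 1: c_1 = r_1 − e = 6 − 4 ≡ 2 (mod 11). Hence c = [2, 3, 8, 5, 0].
  Check: interpolating c through the α_i gives m(x) = 9 + 1·x (degree < 2) with m(α_i) = c_i for every i, so c is indeed a codeword.


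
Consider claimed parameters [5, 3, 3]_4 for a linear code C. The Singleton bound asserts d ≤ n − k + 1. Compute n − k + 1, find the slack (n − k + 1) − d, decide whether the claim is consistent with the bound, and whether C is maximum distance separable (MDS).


Singleton RHS = n − k + 1 = 3, slack = 0, bound satisfied, MDS.

Singleton bound: d ≤ n − k + 1.
Here n = 5, k = 3, so n − k + 1 = 3.
Given d = 3, check d ≤ 3: YES.
Slack = (n − k + 1) − d = 0.
The code is MDS (slack = 0).
Description: the claimed parameters are [5, 3, 3]_4; such a code would be MDS (meets Singleton bound).


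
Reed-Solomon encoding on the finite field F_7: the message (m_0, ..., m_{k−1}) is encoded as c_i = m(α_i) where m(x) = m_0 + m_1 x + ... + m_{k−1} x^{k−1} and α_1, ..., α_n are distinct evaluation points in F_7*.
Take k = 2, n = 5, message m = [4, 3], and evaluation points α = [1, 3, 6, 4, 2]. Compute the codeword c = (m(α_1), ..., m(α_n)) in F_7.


c = [0, 6, 1, 2, 3]

Message polynomial: m(x) = 4 + 3·x (mod 7).
For each evaluation point α_i, compute m(α_i) mod 7:
  α_1 = 1: Horner steps 3 → 0, so m(1) = 0.
  α_2 = 3: Horner steps 3 → 6, so m(3) = 6.
  α_3 = 6: Horner steps 3 → 1, so m(6) = 1.
  α_4 = 4: Horner steps 3 → 2, so m(4) = 2.
  α_5 = 2: Horner steps 3 → 3, so m(2) = 3.
Codeword c = [0, 6, 1, 2, 3] ∈ F_7^5.


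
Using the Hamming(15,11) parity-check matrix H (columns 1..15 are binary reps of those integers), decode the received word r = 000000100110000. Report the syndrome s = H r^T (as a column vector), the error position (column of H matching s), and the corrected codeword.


s = (0, 1, 1, 0)^T, error position = 6, corrected codeword c = 000001100110000

Compute s = H r^T mod 2 one row at a time:
  s_1 = 0 + 0 + 1 + 1 + 0 + 0 + 0 + 0 = 2 ≡ 0 (mod 2).
  s_2 = 0 + 0 + 0 + 1 + 0 + 0 + 0 + 0 = 1 ≡ 1 (mod 2).
  s_3 = 0 + 0 + 0 + 1 + 1 + 1 + 0 + 0 = 3 ≡ 1 (mod 2).
  s_4 = 0 + 0 + 0 + 1 + 0 + 1 + 0 + 0 = 2 ≡ 0 (mod 2).
s = (0, 1, 1, 0)^T — this equals column 6 of H (binary 0110), so error is at position 6.
Correct: flip bit 6 of r = 000000100110000 to get c = 000001100110000.


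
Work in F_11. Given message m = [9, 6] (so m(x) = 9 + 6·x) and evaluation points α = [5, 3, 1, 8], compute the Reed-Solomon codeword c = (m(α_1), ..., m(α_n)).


c = [6, 5, 4, 2]

Message polynomial: m(x) = 9 + 6·x (mod 11).
For each evaluation point α_i, compute m(α_i) mod 11:
  α_1 = 5: Horner steps 6 → 6, so m(5) = 6.
  α_2 = 3: Horner steps 6 → 5, so m(3) = 5.
  α_3 = 1: Horner steps 6 → 4, so m(1) = 4.
  α_4 = 8: Horner steps 6 → 2, so m(8) = 2.
Codeword c = [6, 5, 4, 2] ∈ F_11^4.


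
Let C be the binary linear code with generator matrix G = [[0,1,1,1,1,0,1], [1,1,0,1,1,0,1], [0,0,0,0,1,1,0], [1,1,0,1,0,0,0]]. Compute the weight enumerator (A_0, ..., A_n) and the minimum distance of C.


Weight distribution: A_0 = 1, A_2 = 4, A_3 = 2, A_4 = 3, A_5 = 6. Minimum distance d = 2.

Enumerate all 2^4 = 16 messages m ∈ F_2^4.
For each, compute codeword c = mG in F_2^7, then tally its weight.
  m = 0000 → c = 0000000, weight = 0.
  m = 1000 → c = 0111101, weight = 5.
  m = 0100 → c = 1101101, weight = 5.
  m = 1100 → c = 1010000, weight = 2.
  m = 0010 → c = 0000110, weight = 2.
  m = 1010 → c = 0111011, weight = 5.
  m = 0110 → c = 1101011, weight = 5.
  m = 1110 → c = 1010110, weight = 4.
  m = 0001 → c = 1101000, weight = 3.
  m = 1001 → c = 1010101, weight = 4.
  m = 0101 → c = 0000101, weight = 2.
  m = 1101 → c = 0111000, weight = 3.
  m = 0011 → c = 1101110, weight = 5.
  m = 1011 → c = 1010011, weight = 4.
  m = 0111 → c = 0000011, weight = 2.
  m = 1111 → c = 0111110, weight = 5.
Tally weights:
  weight 0: 1 codewords.
  weight 2: 4 codewords.
  weight 3: 2 codewords.
  weight 4: 3 codewords.
  weight 5: 6 codewords.
Minimum distance d = smallest w > 0 with A_w > 0 = 2.
Sanity: Σ A_w = 16 = 2^4 = 16 ✓.


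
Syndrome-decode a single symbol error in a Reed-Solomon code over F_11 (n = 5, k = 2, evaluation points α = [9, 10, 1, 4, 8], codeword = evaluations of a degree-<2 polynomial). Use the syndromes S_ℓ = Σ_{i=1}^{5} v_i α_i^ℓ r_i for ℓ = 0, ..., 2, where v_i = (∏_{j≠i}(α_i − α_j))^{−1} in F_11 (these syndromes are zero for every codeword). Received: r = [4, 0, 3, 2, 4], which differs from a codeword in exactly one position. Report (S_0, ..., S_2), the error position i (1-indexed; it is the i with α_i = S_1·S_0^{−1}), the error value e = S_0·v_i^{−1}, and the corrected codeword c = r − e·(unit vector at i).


S = (7, 1, 8), error at position 5, error magnitude e = 7, c = [4, 0, 3, 2, 8].

Step 1: column multipliers v_i = (∏_{j≠i}(α_i − α_j))^{−1} mod 11.
  i = 1 (α = 9): (9−10)(9−1)(9−4)(9−8) = (−1)·8·5·1 = −40 ≡ 4, so v_1 = 4^{−1} = 3 (mod 11).
  i = 2 (α = 10): (10−9)(10−1)(10−4)(10−8) = 1·9·6·2 = 108 ≡ 9, so v_2 = 9^{−1} = 5 (mod 11).
  i = 3 (α = 1): (1−9)(1−10)(1−4)(1−8) = (−8)·(−9)·(−3)·(−7) = 1512 ≡ 5, so v_3 = 5^{−1} = 9 (mod 11).
  i = 4 (α = 4): (4−9)(4−10)(4−1)(4−8) = (−5)·(−6)·3·(−4) = −360 ≡ 3, so v_4 = 3^{−1} = 4 (mod 11).
  i = 5 (α = 8): (8−9)(8−10)(8−1)(8−4) = (−1)·(−2)·7·4 = 56 ≡ 1, so v_5 = 1^{−1} = 1 (mod 11).
  v = [3, 5, 9, 4, 1].
Step 2: syndromes of r = [4, 0, 3, 2, 4] (all sums mod 11).
  S_0 = Σ v_i r_i = 3·4 + 5·0 + 9·3 + 4·2 + 1·4 = 51 ≡ 7.
  S_1 = Σ v_i α_i r_i = 3·9·4 + 5·10·0 + 9·1·3 + 4·4·2 + 1·8·4 = 199 ≡ 1.
  α_i^2 mod 11 = [4, 1, 1, 5, 9].
  S_2 = Σ v_i α_i^2 r_i = 3·4·4 + 5·1·0 + 9·1·3 + 4·5·2 + 1·9·4 = 151 ≡ 8.
  S = (7, 1, 8) ≠ 0, so r is not a codeword (an error is present).
Step 3: locate the error. For a single error e at position i, S_ℓ = v_i·e·α_i^ℓ, so α_err = S_1/S_0.
  S_0^{−1} = 7^{−1} = 8 (mod 11), so α_err = 1·8 = 8 ≡ 8 = α_5. Error position i = 5.
  Consistency check: S_2/S_1 = 8·1 = 8 ≡ 8 = α_err ✓ (single-error assumption holds).
Step 4: error magnitude e = S_0/v_5 = S_0·∏_{j≠5}(α_5 − α_j) = 7·1 = 7 ≡ 7 (mod 11).
Step 5: correct position 5: c_5 = r_5 − e = 4 − 7 ≡ 8 (mod 11). Hence c = [4, 0, 3, 2, 8].
  Check: interpolating c through the α_i gives m(x) = 7 + 7·x (degree < 2) with m(α_i) = c_i for every i, so c is indeed a codeword.


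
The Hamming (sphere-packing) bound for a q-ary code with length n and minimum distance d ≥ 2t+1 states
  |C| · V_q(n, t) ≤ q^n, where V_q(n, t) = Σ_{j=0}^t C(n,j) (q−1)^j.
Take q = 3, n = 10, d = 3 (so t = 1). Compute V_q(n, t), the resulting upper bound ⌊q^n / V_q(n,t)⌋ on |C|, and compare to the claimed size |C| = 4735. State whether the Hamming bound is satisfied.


V_q(n, t) = 21, q^n = 59049, Hamming bound = 2811, |C| = 4735 > bound (violated).

Step 1: Compute V_q(n, t) = Σ_{j=0}^1 C(n, j) (q−1)^j.
  j = 0: C(10,0)·(2)^0 = 1·1 = 1.
  j = 1: C(10,1)·(2)^1 = 10·2 = 20.
  V_q(n, t) = 1 + 20 = 21.
Step 2: q^n = 3^10 = 59049.
Step 3: Hamming bound ⌊q^n / V_q(n,t)⌋ = ⌊59049/21⌋ = 2811.
Step 4: Compare |C| = 4735 to 2811: violated.
The claimed |C| lies above the Hamming bound, so no 3-ary code of length 10 with d ≥ 3 can have 4735 codewords.


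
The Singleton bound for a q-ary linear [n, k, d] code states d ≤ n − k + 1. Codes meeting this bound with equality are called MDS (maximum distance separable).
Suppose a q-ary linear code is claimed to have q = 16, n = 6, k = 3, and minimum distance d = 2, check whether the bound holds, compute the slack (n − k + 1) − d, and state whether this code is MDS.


Singleton RHS = n − k + 1 = 4, slack = 2, bound satisfied, not MDS.

Singleton bound: d ≤ n − k + 1.
Here n = 6, k = 3, so n − k + 1 = 4.
Given d = 2, check d ≤ 4: YES.
Slack = (n − k + 1) − d = 2.
The code is NOT MDS (slack = 2 > 0).
Description: the claimed parameters are [6, 3, 2]_16; such a code would be non-MDS.


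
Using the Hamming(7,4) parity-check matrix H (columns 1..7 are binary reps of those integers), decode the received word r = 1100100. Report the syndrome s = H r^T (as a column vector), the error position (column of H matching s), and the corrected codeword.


s = (1, 1, 0)^T, error position = 6, corrected codeword c = 1100110

Compute s = H r^T mod 2 one row at a time:
  s_1 = 0 + 1 + 0 + 0 = 1 ≡ 1 (mod 2).
  s_2 = 1 + 0 + 0 + 0 = 1 ≡ 1 (mod 2).
  s_3 = 1 + 0 + 1 + 0 = 2 ≡ 0 (mod 2).
s = (1, 1, 0)^T — this equals column 6 of H (binary 110), so error is at position 6.
Correct: flip bit 6 of r = 1100100 to get c = 1100110.


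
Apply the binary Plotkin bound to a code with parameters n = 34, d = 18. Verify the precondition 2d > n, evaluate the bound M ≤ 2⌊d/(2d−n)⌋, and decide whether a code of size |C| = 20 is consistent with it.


Plotkin bound M ≤ 18; given |C| = 20 > bound (violated).

Check applicability: 2d = 36, n = 34.
2d − n = 2 > 0, so Plotkin applies.
Compute d/(2d−n) = 18/2 ≈ 9.0000.
⌊d/(2d−n)⌋ = 9.
Plotkin bound: M ≤ 2·9 = 18.
Given |C| = 20, check: VIOLATED.
This |C| is above the Plotkin bound, so no binary code with n = 34, d = 18 and 20 codewords exists.


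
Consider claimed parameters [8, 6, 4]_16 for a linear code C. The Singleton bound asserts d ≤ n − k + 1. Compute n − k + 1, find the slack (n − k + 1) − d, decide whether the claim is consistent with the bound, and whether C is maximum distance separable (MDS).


Singleton RHS = n − k + 1 = 3, slack = -1, bound violated (no such code; not MDS).

Singleton bound: d ≤ n − k + 1.
Here n = 8, k = 6, so n − k + 1 = 3.
Given d = 4, check d ≤ 3: NO.
Slack = (n − k + 1) − d = -1.
The slack is negative: d = 4 exceeds n − k + 1 = 3 by 1, so the Singleton bound is violated and no linear [8, 6, 4]_16 code can exist. In particular it is not MDS (MDS requires d = n − k + 1 exactly).
Description: the claimed parameters are [8, 6, 4]_16; such a code would be impossible (violates the Singleton bound).


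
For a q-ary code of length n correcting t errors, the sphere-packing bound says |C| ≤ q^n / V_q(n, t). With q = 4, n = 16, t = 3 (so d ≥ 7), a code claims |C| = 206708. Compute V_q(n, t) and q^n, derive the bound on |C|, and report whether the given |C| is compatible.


V_q(n, t) = 16249, q^n = 4294967296, Hamming bound = 264321, |C| = 206708 ≤ bound (satisfied).

Step 1: Compute V_q(n, t) = Σ_{j=0}^3 C(n, j) (q−1)^j.
  j = 0: C(16,0)·(3)^0 = 1·1 = 1.
  j = 1: C(16,1)·(3)^1 = 16·3 = 48.
  j = 2: C(16,2)·(3)^2 = 120·9 = 1080.
  j = 3: C(16,3)·(3)^3 = 560·27 = 15120.
  V_q(n, t) = 1 + 48 + 1080 + 15120 = 16249.
Step 2: q^n = 4^16 = 4294967296.
Step 3: Hamming bound ⌊q^n / V_q(n,t)⌋ = ⌊4294967296/16249⌋ = 264321.
Step 4: Compare |C| = 206708 to 264321: satisfied.
The claimed |C| lies below the Hamming bound.


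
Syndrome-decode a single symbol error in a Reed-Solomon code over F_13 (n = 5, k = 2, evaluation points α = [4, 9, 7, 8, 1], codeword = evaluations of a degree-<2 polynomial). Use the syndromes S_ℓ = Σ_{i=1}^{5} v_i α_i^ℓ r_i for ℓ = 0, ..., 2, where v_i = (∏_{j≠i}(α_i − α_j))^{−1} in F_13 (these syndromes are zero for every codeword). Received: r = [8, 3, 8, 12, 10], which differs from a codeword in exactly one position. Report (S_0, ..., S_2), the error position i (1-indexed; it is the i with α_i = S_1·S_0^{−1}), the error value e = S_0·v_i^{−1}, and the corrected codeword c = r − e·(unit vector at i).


S = (6, 11, 5), error at position 1, error magnitude e = 12, c = [9, 3, 8, 12, 10].

Step 1: column multipliers v_i = (∏_{j≠i}(α_i − α_j))^{−1} mod 13.
  i = 1 (α = 4): (4−9)(4−7)(4−8)(4−1) = (−5)·(−3)·(−4)·3 = −180 ≡ 2, so v_1 = 2^{−1} = 7 (mod 13).
  i = 2 (α = 9): (9−4)(9−7)(9−8)(9−1) = 5·2·1·8 = 80 ≡ 2, so v_2 = 2^{−1} = 7 (mod 13).
  i = 3 (α = 7): (7−4)(7−9)(7−8)(7−1) = 3·(−2)·(−1)·6 = 36 ≡ 10, so v_3 = 10^{−1} = 4 (mod 13).
  i = 4 (α = 8): (8−4)(8−9)(8−7)(8−1) = 4·(−1)·1·7 = −28 ≡ 11, so v_4 = 11^{−1} = 6 (mod 13).
  i = 5 (α = 1): (1−4)(1−9)(1−7)(1−8) = (−3)·(−8)·(−6)·(−7) = 1008 ≡ 7, so v_5 = 7^{−1} = 2 (mod 13).
  v = [7, 7, 4, 6, 2].
Step 2: syndromes of r = [8, 3, 8, 12, 10] (all sums mod 13).
  S_0 = Σ v_i r_i = 7·8 + 7·3 + 4·8 + 6·12 + 2·10 = 201 ≡ 6.
  S_1 = Σ v_i α_i r_i = 7·4·8 + 7·9·3 + 4·7·8 + 6·8·12 + 2·1·10 = 1233 ≡ 11.
  α_i^2 mod 13 = [3, 3, 10, 12, 1].
  S_2 = Σ v_i α_i^2 r_i = 7·3·8 + 7·3·3 + 4·10·8 + 6·12·12 + 2·1·10 = 1435 ≡ 5.
  S = (6, 11, 5) ≠ 0, so r is not a codeword (an error is present).
Step 3: locate the error. For a single error e at position i, S_ℓ = v_i·e·α_i^ℓ, so α_err = S_1/S_0.
  S_0^{−1} = 6^{−1} = 11 (mod 13), so α_err = 11·11 = 121 ≡ 4 = α_1. Error position i = 1.
  Consistency check: S_2/S_1 = 5·6 = 30 ≡ 4 = α_err ✓ (single-error assumption holds).
Step 4: error magnitude e = S_0/v_1 = S_0·∏_{j≠1}(α_1 − α_j) = 6·2 = 12 ≡ 12 (mod 13).
Step 5: correct position 1: c_1 = r_1 − e = 8 − 12 ≡ 9 (mod 13). Hence c = [9, 3, 8, 12, 10].
  Check: interpolating c through the α_i gives m(x) = 6 + 4·x (degree < 2) with m(α_i) = c_i for every i, so c is indeed a codeword.


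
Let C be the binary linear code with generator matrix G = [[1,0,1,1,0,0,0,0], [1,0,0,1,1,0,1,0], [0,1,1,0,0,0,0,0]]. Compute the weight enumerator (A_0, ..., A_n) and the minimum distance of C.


Weight distribution: A_0 = 1, A_2 = 1, A_3 = 4, A_4 = 1, A_6 = 1. Minimum distance d = 2.

Enumerate all 2^3 = 8 messages m ∈ F_2^3.
For each, compute codeword c = mG in F_2^8, then tally its weight.
  m = 000 → c = 00000000, weight = 0.
  m = 100 → c = 10110000, weight = 3.
  m = 010 → c = 10011010, weight = 4.
  m = 110 → c = 00101010, weight = 3.
  m = 001 → c = 01100000, weight = 2.
  m = 101 → c = 11010000, weight = 3.
  m = 011 → c = 11111010, weight = 6.
  m = 111 → c = 01001010, weight = 3.
Tally weights:
  weight 0: 1 codewords.
  weight 2: 1 codewords.
  weight 3: 4 codewords.
  weight 4: 1 codewords.
  weight 6: 1 codewords.
Minimum distance d = smallest w > 0 with A_w > 0 = 2.
Sanity: Σ A_w = 8 = 2^3 = 8 ✓.


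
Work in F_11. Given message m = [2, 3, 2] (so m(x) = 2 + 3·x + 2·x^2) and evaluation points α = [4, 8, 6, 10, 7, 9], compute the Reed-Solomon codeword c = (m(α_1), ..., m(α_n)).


c = [2, 0, 4, 1, 0, 4]

Message polynomial: m(x) = 2 + 3·x + 2·x^2 (mod 11).
For each evaluation point α_i, compute m(α_i) mod 11:
  α_1 = 4: Horner steps 2 → 0 → 2, so m(4) = 2.
  α_2 = 8: Horner steps 2 → 8 → 0, so m(8) = 0.
  α_3 = 6: Horner steps 2 → 4 → 4, so m(6) = 4.
  α_4 = 10: Horner steps 2 → 1 → 1, so m(10) = 1.
  α_5 = 7: Horner steps 2 → 6 → 0, so m(7) = 0.
  α_6 = 9: Horner steps 2 → 10 → 4, so m(9) = 4.
Codeword c = [2, 0, 4, 1, 0, 4] ∈ F_11^6.


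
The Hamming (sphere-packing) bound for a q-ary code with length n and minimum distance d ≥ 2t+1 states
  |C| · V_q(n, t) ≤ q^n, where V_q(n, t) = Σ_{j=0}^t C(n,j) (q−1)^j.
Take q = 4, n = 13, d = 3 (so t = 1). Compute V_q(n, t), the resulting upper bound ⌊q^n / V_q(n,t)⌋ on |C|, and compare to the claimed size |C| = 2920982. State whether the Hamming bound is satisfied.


V_q(n, t) = 40, q^n = 67108864, Hamming bound = 1677721, |C| = 2920982 > bound (violated).

Step 1: Compute V_q(n, t) = Σ_{j=0}^1 C(n, j) (q−1)^j.
  j = 0: C(13,0)·(3)^0 = 1·1 = 1.
  j = 1: C(13,1)·(3)^1 = 13·3 = 39.
  V_q(n, t) = 1 + 39 = 40.
Step 2: q^n = 4^13 = 67108864.
Step 3: Hamming bound ⌊q^n / V_q(n,t)⌋ = ⌊67108864/40⌋ = 1677721.
Step 4: Compare |C| = 2920982 to 1677721: violated.
The claimed |C| lies above the Hamming bound, so no 4-ary code of length 13 with d ≥ 3 can have 2920982 codewords.


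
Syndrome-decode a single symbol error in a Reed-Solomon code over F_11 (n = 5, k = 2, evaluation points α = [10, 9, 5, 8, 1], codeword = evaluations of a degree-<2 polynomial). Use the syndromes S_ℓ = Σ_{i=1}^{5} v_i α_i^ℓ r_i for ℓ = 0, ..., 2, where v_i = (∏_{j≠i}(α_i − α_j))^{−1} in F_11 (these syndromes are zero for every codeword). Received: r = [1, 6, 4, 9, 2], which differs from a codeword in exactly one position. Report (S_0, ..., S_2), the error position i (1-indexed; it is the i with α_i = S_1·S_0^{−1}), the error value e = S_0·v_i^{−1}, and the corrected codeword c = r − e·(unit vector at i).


S = (1, 8, 9), error at position 4, error magnitude e = 9, c = [1, 6, 4, 0, 2].

Step 1: column multipliers v_i = (∏_{j≠i}(α_i − α_j))^{−1} mod 11.
  i = 1 (α = 10): (10−9)(10−5)(10−8)(10−1) = 1·5·2·9 = 90 ≡ 2, so v_1 = 2^{−1} = 6 (mod 11).
  i = 2 (α = 9): (9−10)(9−5)(9−8)(9−1) = (−1)·4·1·8 = −32 ≡ 1, so v_2 = 1^{−1} = 1 (mod 11).
  i = 3 (α = 5): (5−10)(5−9)(5−8)(5−1) = (−5)·(−4)·(−3)·4 = −240 ≡ 2, so v_3 = 2^{−1} = 6 (mod 11).
  i = 4 (α = 8): (8−10)(8−9)(8−5)(8−1) = (−2)·(−1)·3·7 = 42 ≡ 9, so v_4 = 9^{−1} = 5 (mod 11).
  i = 5 (α = 1): (1−10)(1−9)(1−5)(1−8) = (−9)·(−8)·(−4)·(−7) = 2016 ≡ 3, so v_5 = 3^{−1} = 4 (mod 11).
  v = [6, 1, 6, 5, 4].
Step 2: syndromes of r = [1, 6, 4, 9, 2] (all sums mod 11).
  S_0 = Σ v_i r_i = 6·1 + 1·6 + 6·4 + 5·9 + 4·2 = 89 ≡ 1.
  S_1 = Σ v_i α_i r_i = 6·10·1 + 1·9·6 + 6·5·4 + 5·8·9 + 4·1·2 = 602 ≡ 8.
  α_i^2 mod 11 = [1, 4, 3, 9, 1].
  S_2 = Σ v_i α_i^2 r_i = 6·1·1 + 1·4·6 + 6·3·4 + 5·9·9 + 4·1·2 = 515 ≡ 9.
  S = (1, 8, 9) ≠ 0, so r is not a codeword (an error is present).
Step 3: locate the error. For a single error e at position i, S_ℓ = v_i·e·α_i^ℓ, so α_err = S_1/S_0.
  S_0^{−1} = 1^{−1} = 1 (mod 11), so α_err = 8·1 = 8 ≡ 8 = α_4. Error position i = 4.
  Consistency check: S_2/S_1 = 9·7 = 63 ≡ 8 = α_err ✓ (single-error assumption holds).
Step 4: error magnitude e = S_0/v_4 = S_0·∏_{j≠4}(α_4 − α_j) = 1·9 = 9 ≡ 9 (mod 11).
Step 5: correct position 4: c_4 = r_4 − e = 9 − 9 ≡ 0 (mod 11). Hence c = [1, 6, 4, 0, 2].
  Check: interpolating c through the α_i gives m(x) = 7 + 6·x (degree < 2) with m(α_i) = c_i for every i, so c is indeed a codeword.


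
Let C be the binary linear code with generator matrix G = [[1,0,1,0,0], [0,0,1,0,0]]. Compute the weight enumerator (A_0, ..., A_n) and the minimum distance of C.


Weight distribution: A_0 = 1, A_1 = 2, A_2 = 1. Minimum distance d = 1.

Enumerate all 2^2 = 4 messages m ∈ F_2^2.
For each, compute codeword c = mG in F_2^5, then tally its weight.
  m = 00 → c = 00000, weight = 0.
  m = 10 → c = 10100, weight = 2.
  m = 01 → c = 00100, weight = 1.
  m = 11 → c = 10000, weight = 1.
Tally weights:
  weight 0: 1 codewords.
  weight 1: 2 codewords.
  weight 2: 1 codewords.
Minimum distance d = smallest w > 0 with A_w > 0 = 1.
Sanity: Σ A_w = 4 = 2^2 = 4 ✓.


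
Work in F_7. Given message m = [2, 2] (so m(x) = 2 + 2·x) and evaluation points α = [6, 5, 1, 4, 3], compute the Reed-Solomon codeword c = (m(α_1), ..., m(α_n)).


c = [0, 5, 4, 3, 1]

Message polynomial: m(x) = 2 + 2·x (mod 7).
For each evaluation point α_i, compute m(α_i) mod 7:
  α_1 = 6: Horner steps 2 → 0, so m(6) = 0.
  α_2 = 5: Horner steps 2 → 5, so m(5) = 5.
  α_3 = 1: Horner steps 2 → 4, so m(1) = 4.
  α_4 = 4: Horner steps 2 → 3, so m(4) = 3.
  α_5 = 3: Horner steps 2 → 1, so m(3) = 1.
Codeword c = [0, 5, 4, 3, 1] ∈ F_7^5.


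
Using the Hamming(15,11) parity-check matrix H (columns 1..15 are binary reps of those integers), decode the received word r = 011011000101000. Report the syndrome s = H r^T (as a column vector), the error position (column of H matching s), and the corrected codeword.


s = (0, 1, 0, 0)^T, error position = 4, corrected codeword c = 011111000101000

Compute s = H r^T mod 2 one row at a time:
  s_1 = 0 + 0 + 1 + 0 + 1 + 0 + 0 + 0 = 2 ≡ 0 (mod 2).
  s_2 = 0 + 1 + 1 + 0 + 1 + 0 + 0 + 0 = 3 ≡ 1 (mod 2).
  s_3 = 1 + 1 + 1 + 0 + 1 + 0 + 0 + 0 = 4 ≡ 0 (mod 2).
  s_4 = 0 + 1 + 1 + 0 + 0 + 0 + 0 + 0 = 2 ≡ 0 (mod 2).
s = (0, 1, 0, 0)^T — this equals column 4 of H (binary 0100), so error is at position 4.
Correct: flip bit 4 of r = 011011000101000 to get c = 011111000101000.


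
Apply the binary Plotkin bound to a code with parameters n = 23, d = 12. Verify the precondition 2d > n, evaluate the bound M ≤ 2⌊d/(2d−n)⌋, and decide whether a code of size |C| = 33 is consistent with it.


Plotkin bound M ≤ 24; given |C| = 33 > bound (violated).

Check applicability: 2d = 24, n = 23.
2d − n = 1 > 0, so Plotkin applies.
Compute d/(2d−n) = 12/1 ≈ 12.0000.
⌊d/(2d−n)⌋ = 12.
Plotkin bound: M ≤ 2·12 = 24.
Given |C| = 33, check: VIOLATED.
This |C| is above the Plotkin bound, so no binary code with n = 23, d = 12 and 33 codewords exists.


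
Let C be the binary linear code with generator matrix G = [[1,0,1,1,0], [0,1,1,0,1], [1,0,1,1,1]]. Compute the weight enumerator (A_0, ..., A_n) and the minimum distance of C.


Weight distribution: A_0 = 1, A_1 = 1, A_2 = 1, A_3 = 3, A_4 = 2. Minimum distance d = 1.

Enumerate all 2^3 = 8 messages m ∈ F_2^3.
For each, compute codeword c = mG in F_2^5, then tally its weight.
  m = 000 → c = 00000, weight = 0.
  m = 100 → c = 10110, weight = 3.
  m = 010 → c = 01101, weight = 3.
  m = 110 → c = 11011, weight = 4.
  m = 001 → c = 10111, weight = 4.
  m = 101 → c = 00001, weight = 1.
  m = 011 → c = 11010, weight = 3.
  m = 111 → c = 01100, weight = 2.
Tally weights:
  weight 0: 1 codewords.
  weight 1: 1 codewords.
  weight 2: 1 codewords.
  weight 3: 3 codewords.
  weight 4: 2 codewords.
Minimum distance d = smallest w > 0 with A_w > 0 = 1.
Sanity: Σ A_w = 8 = 2^3 = 8 ✓.
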